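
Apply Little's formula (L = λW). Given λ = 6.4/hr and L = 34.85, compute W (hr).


W = L/λ = 34.85/6.4 = 5.4453 hr

Final: 5.4453 hr


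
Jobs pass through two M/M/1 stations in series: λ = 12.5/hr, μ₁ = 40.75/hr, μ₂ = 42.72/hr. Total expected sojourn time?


Each node sees arrival rate λ = 12.5/hr (tandem ⇒ throughput preserved).
W₁ = 1/(μ₁−λ) = 1/(40.75−12.5) = 0.03540 hr
W₂ = 1/(μ₂−λ) = 1/(42.72−12.5) = 0.03309 hr
W_total = W₁ + W₂ = 0.03540 + 0.03309 = 0.06849 hr

Final: 0.06849 hr


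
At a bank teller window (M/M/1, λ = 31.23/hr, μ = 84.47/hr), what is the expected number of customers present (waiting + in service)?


ρ = λ/μ = 31.23/84.47 = 0.3697
L = ρ/(1−ρ) = 0.3697/(1 − 0.3697) = 0.3697/0.6303 = 0.5866

Final: 0.5866


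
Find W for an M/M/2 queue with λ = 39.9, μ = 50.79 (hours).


a = 0.7856; ρ = 0.3928; P₀ = 0.435963
Lq = P₀·a^c·ρ/(c!(1−ρ)²) = 0.14332
Wq = Lq/λ = 0.14332/39.9 = 0.003592 hr
W = Wq + 1/μ = 0.003592 + 0.01969 = 0.02328 hr

Final: 0.02328 hr


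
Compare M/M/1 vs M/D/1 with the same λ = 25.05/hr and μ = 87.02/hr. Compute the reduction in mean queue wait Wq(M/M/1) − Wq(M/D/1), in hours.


ρ = 25.05/87.02 = 0.2879
Wq(M/M/1) = ρ/(μ−λ) = 0.2879/61.97 = 0.004645 hr
Wq(M/D/1) = ρ/(2(μ−λ)) = 0.002323 hr
Savings = 0.004645 − 0.002323 = 0.002323 hr

Final: 0.002323 hr


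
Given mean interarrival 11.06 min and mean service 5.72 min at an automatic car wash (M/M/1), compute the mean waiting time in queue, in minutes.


λ = 60/11.06 = 5.4250 /hr
μ = 60/5.72 = 10.4895 /hr
ρ = λ/μ = 5.4250/10.4895 = 0.5172
Wq = ρ/(μ−λ) = 0.5172/(10.4895−5.4250) = 0.10212 hr
In minutes: 0.10212·60 = 6.127 min

Final: 6.127 min


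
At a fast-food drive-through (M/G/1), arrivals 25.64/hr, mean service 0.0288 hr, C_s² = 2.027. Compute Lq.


ρ = λ·E[S] = 25.64·0.0288 = 0.7384
Lq = ρ²(1+C_s²)/(2(1−ρ)) = 0.5453·(1+2.027)/(2·0.2616)
= 0.5453·3.0270/0.5231 = 3.15514

Final: 3.15514


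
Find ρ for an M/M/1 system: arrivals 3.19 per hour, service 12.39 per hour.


ρ = λ/μ = 3.19/12.39 = 0.2575

Final: 0.2575


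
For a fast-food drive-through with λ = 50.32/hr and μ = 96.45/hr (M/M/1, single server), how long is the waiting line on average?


ρ = 50.32/96.45 = 0.5217
Lq = ρ²/(1−ρ) = 0.2722/0.4783 = 0.5691

Final: 0.5691


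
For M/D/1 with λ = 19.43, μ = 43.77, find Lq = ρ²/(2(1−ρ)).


ρ = 19.43/43.77 = 0.4439
M/D/1: Lq = ρ²/(2(1−ρ)) = 0.1971/(2·0.5561) = 0.17718

Final: 0.17718


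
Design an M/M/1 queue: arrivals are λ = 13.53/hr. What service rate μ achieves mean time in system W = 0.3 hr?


W = 1/(μ−λ) ⇒ μ − λ = 1/W = 1/0.3 = 3.3333
μ = λ + 1/W = 13.53 + 3.3333 = 16.8633 per hr

Final: 16.8633 /hr


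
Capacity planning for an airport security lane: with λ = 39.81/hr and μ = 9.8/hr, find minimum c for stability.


Stability requires cμ > λ ⇔ c > λ/μ.
λ/μ = 39.81/9.8 = 4.0622
Minimum integer c = ⌊4.0622⌋ + 1 = 5
Check: 5·9.8 = 49.00 > 39.81, while 4·9.8 = 39.20 ≤ 39.81

Final: 5 servers


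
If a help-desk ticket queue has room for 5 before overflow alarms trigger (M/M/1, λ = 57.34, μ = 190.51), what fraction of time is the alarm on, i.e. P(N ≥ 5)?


ρ = 57.34/190.51 = 0.3010
P(N ≥ n) = ρ^n = 0.3010^5 = 0.002470

Final: 0.002470


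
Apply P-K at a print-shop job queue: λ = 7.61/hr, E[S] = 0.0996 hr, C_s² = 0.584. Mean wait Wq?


ρ = λ·E[S] = 7.61·0.0996 = 0.7580
E[S²] = E[S]²(1+C_s²) = 0.0996²·(1+0.584) = 0.015714
Wq = λ·E[S²]/(2(1−ρ)) = 7.61·0.015714/(2·0.2420) = 0.24702 hr

Final: 0.24702 hr


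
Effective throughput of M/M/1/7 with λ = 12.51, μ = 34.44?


ρ = 0.3632; P_K = (1−ρ)ρ^7/(1−ρ^8) = 0.0005315
λ_eff = λ(1 − P_K) = 12.51·(1 − 0.0005315) = 12.51·0.999469 = 12.5034 /hr

Final: 12.5034 /hr


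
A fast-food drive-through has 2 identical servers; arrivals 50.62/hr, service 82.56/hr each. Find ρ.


ρ = λ/(cμ) = 50.62/(2·82.56) = 50.62/165.12 = 0.3066

Final: 0.3066


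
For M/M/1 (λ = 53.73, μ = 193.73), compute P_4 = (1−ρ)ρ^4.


ρ = 53.73/193.73 = 0.2773
P_n = (1−ρ)·ρ^n = (1 − 0.2773)·0.2773^4 = 0.7227·0.005917 = 0.004276

Final: 0.004276


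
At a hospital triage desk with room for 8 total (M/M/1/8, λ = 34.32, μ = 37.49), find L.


ρ = 34.32/37.49 = 0.9154
L = ρ[1 − (K+1)ρ^K + Kρ^(K+1)] / [(1−ρ)(1−ρ^(K+1))]
Numerator: 0.9154·(1 − 9·0.493236 + 8·0.451530) = 0.158478
Denominator: (0.08456)·(0.548470) = 0.046376
L = 0.158478/0.046376 = 3.4172

Final: 3.4172


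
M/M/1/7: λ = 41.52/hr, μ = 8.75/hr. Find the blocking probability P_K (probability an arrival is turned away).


ρ = λ/μ = 41.52/8.75 = 4.7451
P_K = (1−ρ)ρ^K/(1−ρ^(K+1)) = (-3.7451·54168.279630)/(1 − 257036.225168)
= -202867.945538/-257035.225168 = 0.789261

Final: 0.789261


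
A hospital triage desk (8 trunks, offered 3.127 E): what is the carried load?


B(8,3.127) = 0.009991 (Erlang-B)
Carried load = a(1 − B) = 3.127·(1 − 0.009991) = 3.127·0.990009 = 3.0958 E

Final: 3.0958 Erlangs


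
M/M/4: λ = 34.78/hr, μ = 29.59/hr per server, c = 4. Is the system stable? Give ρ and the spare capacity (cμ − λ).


Total capacity cμ = 4·29.59 = 118.36/hr
ρ = λ/(cμ) = 34.78/118.36 = 0.2938
Stable ⇔ ρ < 1: YES
Spare capacity = cμ − λ = 118.36 − 34.78 = 83.58/hr

Final: ρ = 0.2938; stable; margin = 83.58/hr


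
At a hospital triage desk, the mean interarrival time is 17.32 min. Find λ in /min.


λ = 1/(interarrival time) in consistent units.
1 minute = 1 min, so λ = 1/17.32 = 0.05774 per minute

Final: 0.05774 /min


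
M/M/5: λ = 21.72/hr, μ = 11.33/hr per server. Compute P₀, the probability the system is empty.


a = λ/μ = 21.72/11.33 = 1.9170; ρ = a/c = 0.3834
Σ_{k=0}^{4} a^k/k! (terms k=0..4) = 1.00000 + 1.91703 + 1.83751 + 1.17419 + 0.56274 = 6.49148
Tail: a^5/(5!(1−ρ)) = 25.89104/(120·0.6166) = 0.34992
P₀ = 1/(6.49148 + 0.34992) = 1/6.84140 = 0.146169

Final: 0.146169


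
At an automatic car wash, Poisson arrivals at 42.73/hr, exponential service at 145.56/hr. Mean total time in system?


W = 1/(μ−λ) = 1/(145.56 − 42.73) = 1/102.83 = 0.009725 hr

Final: 0.009725 hr


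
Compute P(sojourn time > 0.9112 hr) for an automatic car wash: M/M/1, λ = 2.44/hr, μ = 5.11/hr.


W ~ Exponential(μ−λ) for M/M/1.
μ − λ = 5.11 − 2.44 = 2.6700
P(W > t) = e^{−(μ−λ)t} = e^{−2.4329} = 0.087782

Final: 0.087782


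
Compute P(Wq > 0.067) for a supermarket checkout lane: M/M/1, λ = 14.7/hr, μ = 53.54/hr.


ρ = 14.7/53.54 = 0.2746
P(Wq > t) = ρ·e^{−(μ−λ)t} = 0.2746·e^{−2.6023}
= 0.2746·0.074104 = 0.020346

Final: 0.020346


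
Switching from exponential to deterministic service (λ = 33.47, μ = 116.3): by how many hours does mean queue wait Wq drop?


ρ = 33.47/116.3 = 0.2878
Wq(M/M/1) = ρ/(μ−λ) = 0.2878/82.83 = 0.003474 hr
Wq(M/D/1) = ρ/(2(μ−λ)) = 0.001737 hr
Savings = 0.003474 − 0.001737 = 0.001737 hr

Final: 0.001737 hr


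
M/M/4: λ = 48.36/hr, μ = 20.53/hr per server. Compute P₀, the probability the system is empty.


a = λ/μ = 48.36/20.53 = 2.3556; ρ = a/c = 0.5889
Σ_{k=0}^{3} a^k/k! (terms k=0..3) = 1.00000 + 2.35558 + 2.77437 + 2.17842 = 8.30836
Tail: a^4/(4!(1−ρ)) = 30.78856/(24·0.4111) = 3.12050
P₀ = 1/(8.30836 + 3.12050) = 1/11.42887 = 0.087498

Final: 0.087498


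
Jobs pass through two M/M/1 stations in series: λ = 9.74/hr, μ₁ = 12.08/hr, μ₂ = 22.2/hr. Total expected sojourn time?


Each node sees arrival rate λ = 9.74/hr (tandem ⇒ throughput preserved).
W₁ = 1/(μ₁−λ) = 1/(12.08−9.74) = 0.42735 hr
W₂ = 1/(μ₂−λ) = 1/(22.2−9.74) = 0.08026 hr
W_total = W₁ + W₂ = 0.42735 + 0.08026 = 0.50761 hr

Final: 0.50761 hr


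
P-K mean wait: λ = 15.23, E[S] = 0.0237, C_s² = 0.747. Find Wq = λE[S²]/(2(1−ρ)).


ρ = λ·E[S] = 15.23·0.0237 = 0.3610
E[S²] = E[S]²(1+C_s²) = 0.0237²·(1+0.747) = 0.0009813
Wq = λ·E[S²]/(2(1−ρ)) = 15.23·0.0009813/(2·0.6390) = 0.01169 hr

Final: 0.01169 hr


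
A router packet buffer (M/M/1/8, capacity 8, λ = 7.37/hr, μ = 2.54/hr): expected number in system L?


ρ = 7.37/2.54 = 2.9016
L = ρ[1 − (K+1)ρ^K + Kρ^(K+1)] / [(1−ρ)(1−ρ^(K+1))]
Numerator: 2.9016·(1 − 9·5024.237607 + 8·14578.201245) = 207197.021629
Denominator: (-1.9016)·(-14577.201245) = 27719.638588
L = 207197.021629/27719.638588 = 7.4747

Final: 7.4747


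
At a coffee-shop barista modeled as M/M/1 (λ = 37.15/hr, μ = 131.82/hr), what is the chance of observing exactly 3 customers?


ρ = 37.15/131.82 = 0.2818
P_n = (1−ρ)·ρ^n = (1 − 0.2818)·0.2818^3 = 0.7182·0.022384 = 0.016075

Final: 0.016075


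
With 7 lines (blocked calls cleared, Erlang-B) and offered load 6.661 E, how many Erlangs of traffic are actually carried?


B(7,6.661) = 0.227619 (Erlang-B)
Carried load = a(1 − B) = 6.661·(1 − 0.227619) = 6.661·0.772381 = 5.1448 E

Final: 5.1448 Erlangs


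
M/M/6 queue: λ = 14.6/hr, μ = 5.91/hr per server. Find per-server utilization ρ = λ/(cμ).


ρ = λ/(cμ) = 14.6/(6·5.91) = 14.6/35.46 = 0.4117

Final: 0.4117


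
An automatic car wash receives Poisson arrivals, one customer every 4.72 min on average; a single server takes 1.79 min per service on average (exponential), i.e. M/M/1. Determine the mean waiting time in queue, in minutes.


λ = 60/4.72 = 12.7119 /hr
μ = 60/1.79 = 33.5196 /hr
ρ = λ/μ = 12.7119/33.5196 = 0.3792
Wq = ρ/(μ−λ) = 0.3792/(33.5196−12.7119) = 0.01823 hr
In minutes: 0.01823·60 = 1.094 min

Final: 1.094 min


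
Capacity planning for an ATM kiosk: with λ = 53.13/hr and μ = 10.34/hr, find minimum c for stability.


Stability requires cμ > λ ⇔ c > λ/μ.
λ/μ = 53.13/10.34 = 5.1383
Minimum integer c = ⌊5.1383⌋ + 1 = 6
Check: 6·10.34 = 62.04 > 53.13, while 5·10.34 = 51.70 ≤ 53.13

Final: 6 servers


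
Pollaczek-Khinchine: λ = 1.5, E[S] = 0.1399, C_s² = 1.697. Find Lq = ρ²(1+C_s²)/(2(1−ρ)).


ρ = λ·E[S] = 1.5·0.1399 = 0.2098
Lq = ρ²(1+C_s²)/(2(1−ρ)) = 0.04404·(1+1.697)/(2·0.7902)
= 0.04404·2.6970/1.5803 = 0.07516

Final: 0.07516


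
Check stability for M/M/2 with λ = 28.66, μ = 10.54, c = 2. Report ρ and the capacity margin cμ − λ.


Total capacity cμ = 2·10.54 = 21.08/hr
ρ = λ/(cμ) = 28.66/21.08 = 1.3596
Stable ⇔ ρ < 1: NO
Spare capacity = cμ − λ = 21.08 − 28.66 = -7.58/hr

Final: ρ = 1.3596; unstable; margin = -7.58/hr


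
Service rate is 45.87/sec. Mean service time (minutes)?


Mean service time = 1/μ = 1/45.87 second = 0.02180 second
In minutes: 0.02180 × 0.0166667 = 0.0003633 min

Final: 0.0003633 min


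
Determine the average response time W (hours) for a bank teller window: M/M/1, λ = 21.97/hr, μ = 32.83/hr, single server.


W = 1/(μ−λ) = 1/(32.83 − 21.97) = 1/10.86 = 0.09208 hr

Final: 0.09208 hr


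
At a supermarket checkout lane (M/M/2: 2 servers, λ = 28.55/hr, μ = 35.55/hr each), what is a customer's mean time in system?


a = 0.8031; ρ = 0.4015; P₀ = 0.426994
Lq = P₀·a^c·ρ/(c!(1−ρ)²) = 0.15438
Wq = Lq/λ = 0.15438/28.55 = 0.005407 hr
W = Wq + 1/μ = 0.005407 + 0.02813 = 0.03354 hr

Final: 0.03354 hr


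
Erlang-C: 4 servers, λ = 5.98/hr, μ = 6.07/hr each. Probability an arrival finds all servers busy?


a = λ/μ = 0.9852; ρ = a/4 = 0.2463
P₀ = 0.372871 (from M/M/c formula)
C(c,a) = [a^c/(c!(1−ρ))]·P₀ = [0.94200/(24·0.7537)]·0.372871
= 0.05208·0.372871 = 0.019418

Final: 0.019418


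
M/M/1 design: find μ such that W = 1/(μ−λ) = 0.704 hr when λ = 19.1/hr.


W = 1/(μ−λ) ⇒ μ − λ = 1/W = 1/0.704 = 1.4205
μ = λ + 1/W = 19.1 + 1.4205 = 20.5205 per hr

Final: 20.5205 /hr


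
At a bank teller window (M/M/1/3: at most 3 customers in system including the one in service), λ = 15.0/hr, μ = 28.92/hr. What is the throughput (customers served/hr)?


ρ = 0.5187; P_K = (1−ρ)ρ^3/(1−ρ^4) = 0.072401
λ_eff = λ(1 − P_K) = 15.0·(1 − 0.072401) = 15.0·0.927599 = 13.9140 /hr

Final: 13.9140 /hr


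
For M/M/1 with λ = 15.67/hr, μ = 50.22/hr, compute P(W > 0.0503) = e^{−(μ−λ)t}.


W ~ Exponential(μ−λ) for M/M/1.
μ − λ = 50.22 − 15.67 = 34.5500
P(W > t) = e^{−(μ−λ)t} = e^{−1.7379} = 0.175896

Final: 0.175896


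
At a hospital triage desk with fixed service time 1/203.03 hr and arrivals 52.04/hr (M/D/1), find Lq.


ρ = 52.04/203.03 = 0.2563
M/D/1: Lq = ρ²/(2(1−ρ)) = 0.06570/(2·0.7437) = 0.04417

Final: 0.04417


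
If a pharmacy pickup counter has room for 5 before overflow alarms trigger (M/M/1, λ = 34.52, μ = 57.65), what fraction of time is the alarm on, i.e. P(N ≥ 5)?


ρ = 34.52/57.65 = 0.5988
P(N ≥ n) = ρ^n = 0.5988^5 = 0.076976

Final: 0.076976


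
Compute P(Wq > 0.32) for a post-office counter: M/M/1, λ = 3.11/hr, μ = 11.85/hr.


ρ = 3.11/11.85 = 0.2624
P(Wq > t) = ρ·e^{−(μ−λ)t} = 0.2624·e^{−2.7968}
= 0.2624·0.061005 = 0.016011

Final: 0.016011


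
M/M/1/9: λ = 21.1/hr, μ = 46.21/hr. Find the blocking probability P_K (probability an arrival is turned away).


ρ = λ/μ = 21.1/46.21 = 0.4566
P_K = (1−ρ)ρ^K/(1−ρ^(K+1)) = (0.5434·0.0008628)/(1 − 0.0003940)
= 0.0004688/0.999606 = 0.0004690

Final: 0.0004690


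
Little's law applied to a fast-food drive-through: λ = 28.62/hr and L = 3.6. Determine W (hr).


W = L/λ = 3.6/28.62 = 0.1258 hr

Final: 0.1258 hr


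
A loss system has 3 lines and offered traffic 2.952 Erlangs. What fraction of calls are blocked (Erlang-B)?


B(c,a) = (a^c/c!) / Σ_{k=0}^{c} a^k/k!
a^3/3! = 4.287438
Σ terms (k=0..3): 1.00000 + 2.95200 + 4.35715 + 4.28744 = 12.596590
B = 4.287438/12.596590 = 0.340365

Final: 0.340365


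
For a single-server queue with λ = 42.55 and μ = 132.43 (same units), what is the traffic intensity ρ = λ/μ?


ρ = λ/μ = 42.55/132.43 = 0.3213

Final: 0.3213


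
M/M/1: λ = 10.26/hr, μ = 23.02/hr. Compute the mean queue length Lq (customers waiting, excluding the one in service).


ρ = 10.26/23.02 = 0.4457
Lq = ρ²/(1−ρ) = 0.1986/0.5543 = 0.3584

Final: 0.3584


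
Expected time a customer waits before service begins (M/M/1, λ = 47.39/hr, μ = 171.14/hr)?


ρ = 47.39/171.14 = 0.2769
Wq = ρ/(μ−λ) = 0.2769/(171.14 − 47.39) = 0.2769/123.75 = 0.002238 hr

Final: 0.002238 hr


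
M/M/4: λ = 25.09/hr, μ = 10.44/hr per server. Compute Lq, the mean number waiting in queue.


a = λ/μ = 2.4033; ρ = a/4 = 0.6008
P₀ = 0.082738
Lq = P₀·a^c·ρ / (c!·(1−ρ)²) = 0.082738·33.35805·0.6008/(24·0.15935)
= 0.43359

Final: 0.43359


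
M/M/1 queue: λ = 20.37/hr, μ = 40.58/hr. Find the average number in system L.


ρ = λ/μ = 20.37/40.58 = 0.5020
L = ρ/(1−ρ) = 0.5020/(1 − 0.5020) = 0.5020/0.4980 = 1.0079

Final: 1.0079


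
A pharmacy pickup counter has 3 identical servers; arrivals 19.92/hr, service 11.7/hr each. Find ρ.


ρ = λ/(cμ) = 19.92/(3·11.7) = 19.92/35.10 = 0.5675

Final: 0.5675


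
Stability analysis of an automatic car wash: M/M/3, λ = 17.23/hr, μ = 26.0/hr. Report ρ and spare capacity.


Total capacity cμ = 3·26.0 = 78.00/hr
ρ = λ/(cμ) = 17.23/78.00 = 0.2209
Stable ⇔ ρ < 1: YES
Spare capacity = cμ − λ = 78.00 − 17.23 = 60.77/hr

Final: ρ = 0.2209; stable; margin = 60.77/hr


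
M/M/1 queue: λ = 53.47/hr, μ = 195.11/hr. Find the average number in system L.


ρ = λ/μ = 53.47/195.11 = 0.2741
L = ρ/(1−ρ) = 0.2741/(1 − 0.2741) = 0.2741/0.7259 = 0.3775

Final: 0.3775


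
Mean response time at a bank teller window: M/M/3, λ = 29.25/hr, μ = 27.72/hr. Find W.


a = 1.0552; ρ = 0.3517; P₀ = 0.343174
Lq = P₀·a^c·ρ/(c!(1−ρ)²) = 0.05624
Wq = Lq/λ = 0.05624/29.25 = 0.001923 hr
W = Wq + 1/μ = 0.001923 + 0.03608 = 0.03800 hr

Final: 0.03800 hr


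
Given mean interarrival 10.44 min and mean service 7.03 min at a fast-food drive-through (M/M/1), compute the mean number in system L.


λ = 60/10.44 = 5.7471 /hr
μ = 60/7.03 = 8.5349 /hr
ρ = λ/μ = 5.7471/8.5349 = 0.6734
L = ρ/(1−ρ) = 0.6734/0.3266 = 2.0616

Final: 2.0616


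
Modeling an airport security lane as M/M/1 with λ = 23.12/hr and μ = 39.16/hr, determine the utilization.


ρ = λ/μ = 23.12/39.16 = 0.5904

Final: 0.5904


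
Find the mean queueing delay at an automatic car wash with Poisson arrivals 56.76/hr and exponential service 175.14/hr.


ρ = 56.76/175.14 = 0.3241
Wq = ρ/(μ−λ) = 0.3241/(175.14 − 56.76) = 0.3241/118.38 = 0.002738 hr

Final: 0.002738 hr


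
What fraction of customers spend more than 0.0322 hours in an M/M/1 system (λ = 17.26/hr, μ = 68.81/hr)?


W ~ Exponential(μ−λ) for M/M/1.
μ − λ = 68.81 − 17.26 = 51.5500
P(W > t) = e^{−(μ−λ)t} = e^{−1.6599} = 0.190156

Final: 0.190156


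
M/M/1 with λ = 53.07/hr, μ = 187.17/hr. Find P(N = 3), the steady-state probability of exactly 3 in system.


ρ = 53.07/187.17 = 0.2835
P_n = (1−ρ)·ρ^n = (1 − 0.2835)·0.2835^3 = 0.7165·0.022795 = 0.016332

Final: 0.016332


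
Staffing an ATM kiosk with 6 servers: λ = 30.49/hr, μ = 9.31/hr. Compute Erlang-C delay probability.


a = λ/μ = 3.2750; ρ = a/6 = 0.5458
P₀ = 0.036768 (from M/M/c formula)
C(c,a) = [a^c/(c!(1−ρ))]·P₀ = [1233.80481/(720·0.4542)]·0.036768
= 3.77307·0.036768 = 0.138728

Final: 0.138728


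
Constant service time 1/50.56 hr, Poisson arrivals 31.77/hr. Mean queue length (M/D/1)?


ρ = 31.77/50.56 = 0.6284
M/D/1: Lq = ρ²/(2(1−ρ)) = 0.3948/(2·0.3716) = 0.53122

Final: 0.53122


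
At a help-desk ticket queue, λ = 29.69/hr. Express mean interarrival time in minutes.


Mean interarrival time = 1/λ = 1/29.69 hour = 0.03368 hour
In minutes: 0.03368 × 60 = 2.0209 min

Final: 2.0209 min


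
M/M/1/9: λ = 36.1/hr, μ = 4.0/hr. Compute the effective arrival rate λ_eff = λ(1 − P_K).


ρ = 9.0250; P_K = (1−ρ)ρ^9/(1−ρ^10) = 0.889197
λ_eff = λ(1 − P_K) = 36.1·(1 − 0.889197) = 36.1·0.110803 = 4.0000 /hr

Final: 4.0000 /hr


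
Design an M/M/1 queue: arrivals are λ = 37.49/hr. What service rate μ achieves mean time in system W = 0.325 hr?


W = 1/(μ−λ) ⇒ μ − λ = 1/W = 1/0.325 = 3.0769
μ = λ + 1/W = 37.49 + 3.0769 = 40.5669 per hr

Final: 40.5669 /hr


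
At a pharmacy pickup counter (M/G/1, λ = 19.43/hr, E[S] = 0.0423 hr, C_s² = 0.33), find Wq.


ρ = λ·E[S] = 19.43·0.0423 = 0.8219
E[S²] = E[S]²(1+C_s²) = 0.0423²·(1+0.33) = 0.002380
Wq = λ·E[S²]/(2(1−ρ)) = 19.43·0.002380/(2·0.1781) = 0.12980 hr

Final: 0.12980 hr


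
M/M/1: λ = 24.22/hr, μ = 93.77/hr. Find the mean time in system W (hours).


W = 1/(μ−λ) = 1/(93.77 − 24.22) = 1/69.55 = 0.01438 hr

Final: 0.01438 hr


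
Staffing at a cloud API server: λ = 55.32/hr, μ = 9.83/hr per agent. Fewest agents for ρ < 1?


Stability requires cμ > λ ⇔ c > λ/μ.
λ/μ = 55.32/9.83 = 5.6277
Minimum integer c = ⌊5.6277⌋ + 1 = 6
Check: 6·9.83 = 58.98 > 55.32, while 5·9.83 = 49.15 ≤ 55.32

Final: 6 servers


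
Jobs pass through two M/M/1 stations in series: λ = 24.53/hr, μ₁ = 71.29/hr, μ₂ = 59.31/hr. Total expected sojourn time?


Each node sees arrival rate λ = 24.53/hr (tandem ⇒ throughput preserved).
W₁ = 1/(μ₁−λ) = 1/(71.29−24.53) = 0.02139 hr
W₂ = 1/(μ₂−λ) = 1/(59.31−24.53) = 0.02875 hr
W_total = W₁ + W₂ = 0.02139 + 0.02875 = 0.05014 hr

Final: 0.05014 hr


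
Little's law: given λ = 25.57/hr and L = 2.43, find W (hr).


W = L/λ = 2.43/25.57 = 0.09503 hr

Final: 0.09503 hr


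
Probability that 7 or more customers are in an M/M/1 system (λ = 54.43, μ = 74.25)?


ρ = 54.43/74.25 = 0.7331
P(N ≥ n) = ρ^n = 0.7331^7 = 0.113761

Final: 0.113761


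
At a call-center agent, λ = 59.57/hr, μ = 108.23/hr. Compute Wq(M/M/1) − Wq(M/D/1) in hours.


ρ = 59.57/108.23 = 0.5504
Wq(M/M/1) = ρ/(μ−λ) = 0.5504/48.66 = 0.01131 hr
Wq(M/D/1) = ρ/(2(μ−λ)) = 0.005656 hr
Savings = 0.01131 − 0.005656 = 0.005656 hr

Final: 0.005656 hr


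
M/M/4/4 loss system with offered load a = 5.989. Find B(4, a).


B(c,a) = (a^c/c!) / Σ_{k=0}^{c} a^k/k!
a^4/4! = 53.605088
Σ terms (k=0..4): 1.00000 + 5.98900 + 17.93406 + 35.80236 + 53.60509 = 114.330511
B = 53.605088/114.330511 = 0.468861

Final: 0.468861


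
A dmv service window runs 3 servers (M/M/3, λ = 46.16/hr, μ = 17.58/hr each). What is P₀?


a = λ/μ = 46.16/17.58 = 2.6257; ρ = a/c = 0.8752
Σ_{k=0}^{2} a^k/k! (terms k=0..2) = 1.00000 + 2.62571 + 3.44718 = 7.07289
Tail: a^3/(3!(1−ρ)) = 18.10259/(6·0.1248) = 24.18264
P₀ = 1/(7.07289 + 24.18264) = 1/31.25553 = 0.031994

Final: 0.031994


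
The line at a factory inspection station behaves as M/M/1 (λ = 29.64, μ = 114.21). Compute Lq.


ρ = 29.64/114.21 = 0.2595
Lq = ρ²/(1−ρ) = 0.06735/0.7405 = 0.09096

Final: 0.09096


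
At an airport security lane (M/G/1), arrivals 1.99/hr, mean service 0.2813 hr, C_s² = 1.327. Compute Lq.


ρ = λ·E[S] = 1.99·0.2813 = 0.5598
Lq = ρ²(1+C_s²)/(2(1−ρ)) = 0.3134·(1+1.327)/(2·0.4402)
= 0.3134·2.3270/0.8804 = 0.82823

Final: 0.82823


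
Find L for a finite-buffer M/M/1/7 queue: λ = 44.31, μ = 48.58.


ρ = 44.31/48.58 = 0.9121
L = ρ[1 − (K+1)ρ^K + Kρ^(K+1)] / [(1−ρ)(1−ρ^(K+1))]
Numerator: 0.9121·(1 − 8·0.525182 + 7·0.479020) = 0.138355
Denominator: (0.08790)·(0.520980) = 0.045792
L = 0.138355/0.045792 = 3.0214

Final: 3.0214


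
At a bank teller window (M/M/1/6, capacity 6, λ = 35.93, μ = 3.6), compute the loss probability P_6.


ρ = λ/μ = 35.93/3.6 = 9.9806
P_K = (1−ρ)ρ^K/(1−ρ^(K+1)) = (-8.9806·988389.899477)/(1 − 9864680.302280)
= -8876290.402803/-9864679.302280 = 0.899805

Final: 0.899805


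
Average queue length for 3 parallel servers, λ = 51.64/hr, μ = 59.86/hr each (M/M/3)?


a = λ/μ = 0.8627; ρ = a/3 = 0.2876
P₀ = 0.419291
Lq = P₀·a^c·ρ / (c!·(1−ρ)²) = 0.419291·0.64202·0.2876/(6·0.50757)
= 0.02542

Final: 0.02542


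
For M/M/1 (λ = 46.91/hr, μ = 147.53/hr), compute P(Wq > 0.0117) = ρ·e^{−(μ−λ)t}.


ρ = 46.91/147.53 = 0.3180
P(Wq > t) = ρ·e^{−(μ−λ)t} = 0.3180·e^{−1.1773}
= 0.3180·0.308124 = 0.097974

Final: 0.097974


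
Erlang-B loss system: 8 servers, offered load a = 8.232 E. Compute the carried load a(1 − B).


B(8,8.232) = 0.248352 (Erlang-B)
Carried load = a(1 − B) = 8.232·(1 − 0.248352) = 8.232·0.751648 = 6.1876 E

Final: 6.1876 Erlangs


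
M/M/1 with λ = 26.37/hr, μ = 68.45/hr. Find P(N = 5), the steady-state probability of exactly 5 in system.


ρ = 26.37/68.45 = 0.3852
P_n = (1−ρ)·ρ^n = (1 − 0.3852)·0.3852^5 = 0.6148·0.008486 = 0.005217

Final: 0.005217


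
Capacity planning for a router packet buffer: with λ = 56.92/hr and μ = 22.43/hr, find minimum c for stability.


Stability requires cμ > λ ⇔ c > λ/μ.
λ/μ = 56.92/22.43 = 2.5377
Minimum integer c = ⌊2.5377⌋ + 1 = 3
Check: 3·22.43 = 67.29 > 56.92, while 2·22.43 = 44.86 ≤ 56.92

Final: 3 servers


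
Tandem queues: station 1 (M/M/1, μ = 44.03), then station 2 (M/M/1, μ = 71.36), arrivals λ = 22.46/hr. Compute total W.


Each node sees arrival rate λ = 22.46/hr (tandem ⇒ throughput preserved).
W₁ = 1/(μ₁−λ) = 1/(44.03−22.46) = 0.04636 hr
W₂ = 1/(μ₂−λ) = 1/(71.36−22.46) = 0.02045 hr
W_total = W₁ + W₂ = 0.04636 + 0.02045 = 0.06681 hr

Final: 0.06681 hr


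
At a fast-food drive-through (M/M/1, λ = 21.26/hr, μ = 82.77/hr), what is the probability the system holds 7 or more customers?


ρ = 21.26/82.77 = 0.2569
P(N ≥ n) = ρ^n = 0.2569^7 = 0.00007376

Final: 0.00007376


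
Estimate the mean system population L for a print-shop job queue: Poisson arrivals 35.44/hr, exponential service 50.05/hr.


ρ = λ/μ = 35.44/50.05 = 0.7081
L = ρ/(1−ρ) = 0.7081/(1 − 0.7081) = 0.7081/0.2919 = 2.4257

Final: 2.4257


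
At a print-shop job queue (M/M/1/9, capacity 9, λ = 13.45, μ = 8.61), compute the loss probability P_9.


ρ = λ/μ = 13.45/8.61 = 1.5621
P_K = (1−ρ)ρ^K/(1−ρ^(K+1)) = (-0.5621·55.395208)/(1 − 86.534907)
= -31.139699/-85.534907 = 0.364058

Final: 0.364058


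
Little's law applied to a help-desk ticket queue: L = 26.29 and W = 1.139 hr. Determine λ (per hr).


λ = L/W = 26.29/1.139 = 23.0817 /hr

Final: 23.0817 /hr


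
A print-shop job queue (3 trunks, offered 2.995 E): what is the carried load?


B(3,2.995) = 0.345554 (Erlang-B)
Carried load = a(1 − B) = 2.995·(1 − 0.345554) = 2.995·0.654446 = 1.9601 E

Final: 1.9601 Erlangs


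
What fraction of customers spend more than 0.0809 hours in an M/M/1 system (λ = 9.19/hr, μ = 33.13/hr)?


W ~ Exponential(μ−λ) for M/M/1.
μ − λ = 33.13 − 9.19 = 23.9400
P(W > t) = e^{−(μ−λ)t} = e^{−1.9367} = 0.144172

Final: 0.144172


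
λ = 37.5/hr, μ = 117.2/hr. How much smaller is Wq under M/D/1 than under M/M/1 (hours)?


ρ = 37.5/117.2 = 0.3200
Wq(M/M/1) = ρ/(μ−λ) = 0.3200/79.70 = 0.004015 hr
Wq(M/D/1) = ρ/(2(μ−λ)) = 0.002007 hr
Savings = 0.004015 − 0.002007 = 0.002007 hr

Final: 0.002007 hr


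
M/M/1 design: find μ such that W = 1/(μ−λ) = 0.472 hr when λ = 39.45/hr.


W = 1/(μ−λ) ⇒ μ − λ = 1/W = 1/0.472 = 2.1186
μ = λ + 1/W = 39.45 + 2.1186 = 41.5686 per hr

Final: 41.5686 /hr


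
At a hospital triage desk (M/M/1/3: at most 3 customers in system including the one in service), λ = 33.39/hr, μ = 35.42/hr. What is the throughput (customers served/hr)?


ρ = 0.9427; P_K = (1−ρ)ρ^3/(1−ρ^4) = 0.228321
λ_eff = λ(1 − P_K) = 33.39·(1 − 0.228321) = 33.39·0.771679 = 25.7663 /hr

Final: 25.7663 /hr


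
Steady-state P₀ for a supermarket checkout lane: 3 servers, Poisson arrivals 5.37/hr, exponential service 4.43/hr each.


a = λ/μ = 5.37/4.43 = 1.2122; ρ = a/c = 0.4041
Σ_{k=0}^{2} a^k/k! (terms k=0..2) = 1.00000 + 1.21219 + 0.73470 = 2.94689
Tail: a^3/(3!(1−ρ)) = 1.78120/(6·0.5959) = 0.49815
P₀ = 1/(2.94689 + 0.49815) = 1/3.44504 = 0.290272

Final: 0.290272


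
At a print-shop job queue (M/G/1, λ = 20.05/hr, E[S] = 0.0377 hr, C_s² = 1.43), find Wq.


ρ = λ·E[S] = 20.05·0.0377 = 0.7559
E[S²] = E[S]²(1+C_s²) = 0.0377²·(1+1.43) = 0.003454
Wq = λ·E[S²]/(2(1−ρ)) = 20.05·0.003454/(2·0.2441) = 0.14183 hr

Final: 0.14183 hr


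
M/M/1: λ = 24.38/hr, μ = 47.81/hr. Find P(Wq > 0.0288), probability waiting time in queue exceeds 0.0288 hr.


ρ = 24.38/47.81 = 0.5099
P(Wq > t) = ρ·e^{−(μ−λ)t} = 0.5099·e^{−0.6748}
= 0.5099·0.509266 = 0.259693

Final: 0.259693


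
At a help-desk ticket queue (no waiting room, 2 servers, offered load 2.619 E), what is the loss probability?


B(c,a) = (a^c/c!) / Σ_{k=0}^{c} a^k/k!
a^2/2! = 3.429581
Σ terms (k=0..2): 1.00000 + 2.61900 + 3.42958 = 7.048581
B = 3.429581/7.048581 = 0.486563

Final: 0.486563


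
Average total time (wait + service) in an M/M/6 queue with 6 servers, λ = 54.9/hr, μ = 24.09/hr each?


a = 2.2790; ρ = 0.3798; P₀ = 0.102058
Lq = P₀·a^c·ρ/(c!(1−ρ)²) = 0.01961
Wq = Lq/λ = 0.01961/54.9 = 0.0003572 hr
W = Wq + 1/μ = 0.0003572 + 0.04151 = 0.04187 hr

Final: 0.04187 hr


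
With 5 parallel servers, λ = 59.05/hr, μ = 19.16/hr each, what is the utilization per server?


ρ = λ/(cμ) = 59.05/(5·19.16) = 59.05/95.80 = 0.6164

Final: 0.6164


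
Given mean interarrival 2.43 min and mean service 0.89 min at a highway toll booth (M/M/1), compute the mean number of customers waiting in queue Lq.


λ = 60/2.43 = 24.6914 /hr
μ = 60/0.89 = 67.4157 /hr
ρ = λ/μ = 24.6914/67.4157 = 0.3663
Lq = ρ²/(1−ρ) = 0.1341/0.6337 = 0.2117

Final: 0.2117


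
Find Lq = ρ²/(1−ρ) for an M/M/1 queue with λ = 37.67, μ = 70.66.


ρ = 37.67/70.66 = 0.5331
Lq = ρ²/(1−ρ) = 0.2842/0.4669 = 0.6087

Final: 0.6087


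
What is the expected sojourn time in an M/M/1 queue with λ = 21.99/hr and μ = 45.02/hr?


W = 1/(μ−λ) = 1/(45.02 − 21.99) = 1/23.03 = 0.04342 hr

Final: 0.04342 hr


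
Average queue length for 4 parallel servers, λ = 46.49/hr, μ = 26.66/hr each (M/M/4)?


a = λ/μ = 1.7438; ρ = a/4 = 0.4360
P₀ = 0.171494
Lq = P₀·a^c·ρ / (c!·(1−ρ)²) = 0.171494·9.24693·0.4360/(24·0.31815)
= 0.09054

Final: 0.09054


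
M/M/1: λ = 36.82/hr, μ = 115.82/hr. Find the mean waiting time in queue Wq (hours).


ρ = 36.82/115.82 = 0.3179
Wq = ρ/(μ−λ) = 0.3179/(115.82 − 36.82) = 0.3179/79.00 = 0.004024 hr

Final: 0.004024 hr


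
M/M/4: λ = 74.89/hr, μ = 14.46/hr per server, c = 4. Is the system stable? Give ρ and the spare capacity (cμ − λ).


Total capacity cμ = 4·14.46 = 57.84/hr
ρ = λ/(cμ) = 74.89/57.84 = 1.2948
Stable ⇔ ρ < 1: NO
Spare capacity = cμ − λ = 57.84 − 74.89 = -17.05/hr

Final: ρ = 1.2948; unstable; margin = -17.05/hr


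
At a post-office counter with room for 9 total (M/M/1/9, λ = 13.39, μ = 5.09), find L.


ρ = 13.39/5.09 = 2.6306
L = ρ[1 − (K+1)ρ^K + Kρ^(K+1)] / [(1−ρ)(1−ρ^(K+1))]
Numerator: 2.6306·(1 − 10·6033.442138 + 9·15871.864484) = 217063.630000
Denominator: (-1.6306)·(-15870.864484) = 25879.798667
L = 217063.630000/25879.798667 = 8.3874

Final: 8.3874


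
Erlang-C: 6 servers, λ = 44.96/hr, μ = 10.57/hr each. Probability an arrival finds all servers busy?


a = λ/μ = 4.2535; ρ = a/6 = 0.7089
P₀ = 0.012403 (from M/M/c formula)
C(c,a) = [a^c/(c!(1−ρ))]·P₀ = [5922.53849/(720·0.2911)]·0.012403
= 28.25986·0.012403 = 0.350494

Final: 0.350494


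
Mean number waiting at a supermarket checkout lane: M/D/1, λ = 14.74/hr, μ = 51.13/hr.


ρ = 14.74/51.13 = 0.2883
M/D/1: Lq = ρ²/(2(1−ρ)) = 0.08311/(2·0.7117) = 0.05839

Final: 0.05839


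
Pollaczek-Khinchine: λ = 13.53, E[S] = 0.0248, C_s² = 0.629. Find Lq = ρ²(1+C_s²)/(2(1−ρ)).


ρ = λ·E[S] = 13.53·0.0248 = 0.3355
Lq = ρ²(1+C_s²)/(2(1−ρ)) = 0.1126·(1+0.629)/(2·0.6645)
= 0.1126·1.6290/1.3289 = 0.13801

Final: 0.13801


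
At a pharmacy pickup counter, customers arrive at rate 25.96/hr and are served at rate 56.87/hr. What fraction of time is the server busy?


ρ = λ/μ = 25.96/56.87 = 0.4565

Final: 0.4565


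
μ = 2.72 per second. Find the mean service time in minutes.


Mean service time = 1/μ = 1/2.72 second = 0.36765 second
In minutes: 0.36765 × 0.0166667 = 0.006127 min

Final: 0.006127 min


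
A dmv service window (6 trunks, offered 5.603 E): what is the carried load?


B(6,5.603) = 0.236540 (Erlang-B)
Carried load = a(1 − B) = 5.603·(1 − 0.236540) = 5.603·0.763460 = 4.2777 E

Final: 4.2777 Erlangs


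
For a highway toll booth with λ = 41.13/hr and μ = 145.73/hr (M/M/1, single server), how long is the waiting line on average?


ρ = 41.13/145.73 = 0.2822
Lq = ρ²/(1−ρ) = 0.07966/0.7178 = 0.1110

Final: 0.1110


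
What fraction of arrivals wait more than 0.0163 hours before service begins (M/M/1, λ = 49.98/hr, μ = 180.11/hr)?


ρ = 49.98/180.11 = 0.2775
P(Wq > t) = ρ·e^{−(μ−λ)t} = 0.2775·e^{−2.1211}
= 0.2775·0.119897 = 0.033271

Final: 0.033271


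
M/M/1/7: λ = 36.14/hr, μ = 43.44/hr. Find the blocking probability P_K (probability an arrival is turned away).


ρ = λ/μ = 36.14/43.44 = 0.8320
P_K = (1−ρ)ρ^K/(1−ρ^(K+1)) = (0.1680·0.275860)/(1 − 0.229502)
= 0.046358/0.770498 = 0.060166

Final: 0.060166


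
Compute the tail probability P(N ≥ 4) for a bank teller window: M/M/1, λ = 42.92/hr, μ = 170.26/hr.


ρ = 42.92/170.26 = 0.2521
P(N ≥ n) = ρ^n = 0.2521^4 = 0.004038

Final: 0.004038


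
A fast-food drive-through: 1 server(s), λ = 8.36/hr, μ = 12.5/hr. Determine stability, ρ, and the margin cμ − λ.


Total capacity cμ = 1·12.5 = 12.50/hr
ρ = λ/(cμ) = 8.36/12.50 = 0.6688
Stable ⇔ ρ < 1: YES
Spare capacity = cμ − λ = 12.50 − 8.36 = 4.14/hr

Final: ρ = 0.6688; stable; margin = 4.14/hr


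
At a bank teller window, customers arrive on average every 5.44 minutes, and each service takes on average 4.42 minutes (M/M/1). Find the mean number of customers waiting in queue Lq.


λ = 60/5.44 = 11.0294 /hr
μ = 60/4.42 = 13.5747 /hr
ρ = λ/μ = 11.0294/13.5747 = 0.8125
Lq = ρ²/(1−ρ) = 0.6602/0.1875 = 3.5208

Final: 3.5208


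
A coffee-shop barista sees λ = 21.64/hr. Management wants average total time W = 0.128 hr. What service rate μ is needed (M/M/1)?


W = 1/(μ−λ) ⇒ μ − λ = 1/W = 1/0.128 = 7.8125
μ = λ + 1/W = 21.64 + 7.8125 = 29.4525 per hr

Final: 29.4525 /hr


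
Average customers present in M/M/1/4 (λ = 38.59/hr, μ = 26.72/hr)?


ρ = 38.59/26.72 = 1.4442
L = ρ[1 − (K+1)ρ^K + Kρ^(K+1)] / [(1−ρ)(1−ρ^(K+1))]
Numerator: 1.4442·(1 − 5·4.350642 + 4·6.283355) = 6.326065
Denominator: (-0.4442)·(-5.283355) = 2.347059
L = 6.326065/2.347059 = 2.6953

Final: 2.6953


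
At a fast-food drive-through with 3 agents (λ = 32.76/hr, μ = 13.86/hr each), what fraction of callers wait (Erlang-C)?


a = λ/μ = 2.3636; ρ = a/3 = 0.7879
P₀ = 0.060487 (from M/M/c formula)
C(c,a) = [a^c/(c!(1−ρ))]·P₀ = [13.20511/(6·0.2121)]·0.060487
= 10.37544·0.060487 = 0.627580

Final: 0.627580


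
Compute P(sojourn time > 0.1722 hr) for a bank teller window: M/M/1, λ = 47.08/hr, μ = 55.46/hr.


W ~ Exponential(μ−λ) for M/M/1.
μ − λ = 55.46 − 47.08 = 8.3800
P(W > t) = e^{−(μ−λ)t} = e^{−1.4430} = 0.236210

Final: 0.236210


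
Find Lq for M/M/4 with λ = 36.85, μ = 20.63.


a = λ/μ = 1.7862; ρ = a/4 = 0.4466
P₀ = 0.163992
Lq = P₀·a^c·ρ / (c!·(1−ρ)²) = 0.163992·10.18012·0.4466/(24·0.30630)
= 0.10141

Final: 0.10141


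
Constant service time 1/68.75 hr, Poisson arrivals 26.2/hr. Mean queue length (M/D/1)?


ρ = 26.2/68.75 = 0.3811
M/D/1: Lq = ρ²/(2(1−ρ)) = 0.1452/(2·0.6189) = 0.11733

Final: 0.11733


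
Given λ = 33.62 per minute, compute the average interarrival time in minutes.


Mean interarrival time = 1/λ = 1/33.62 minute = 0.02974 minute
In minutes: 0.02974 × 1 = 0.02974 min

Final: 0.02974 min


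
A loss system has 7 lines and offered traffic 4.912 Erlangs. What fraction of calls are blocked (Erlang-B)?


B(c,a) = (a^c/c!) / Σ_{k=0}^{c} a^k/k!
a^7/7! = 13.689197
Σ terms (k=0..7): 1.00000 + 4.91200 + 12.06387 + 19.75258 + 24.25617 + 23.82926 + 19.50822 + 13.68920 = 119.011296
B = 13.689197/119.011296 = 0.115024

Final: 0.115024


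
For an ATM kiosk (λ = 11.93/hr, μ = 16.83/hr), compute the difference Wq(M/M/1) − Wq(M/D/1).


ρ = 11.93/16.83 = 0.7089
Wq(M/M/1) = ρ/(μ−λ) = 0.7089/4.90 = 0.14466 hr
Wq(M/D/1) = ρ/(2(μ−λ)) = 0.07233 hr
Savings = 0.14466 − 0.07233 = 0.07233 hr

Final: 0.07233 hr


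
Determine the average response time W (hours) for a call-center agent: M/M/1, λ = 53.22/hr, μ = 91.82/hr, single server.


W = 1/(μ−λ) = 1/(91.82 − 53.22) = 1/38.60 = 0.02591 hr

Final: 0.02591 hr


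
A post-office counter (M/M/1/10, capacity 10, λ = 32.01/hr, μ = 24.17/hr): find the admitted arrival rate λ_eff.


ρ = 1.3244; P_K = (1−ρ)ρ^10/(1−ρ^11) = 0.256596
λ_eff = λ(1 − P_K) = 32.01·(1 − 0.256596) = 32.01·0.743404 = 23.7964 /hr

Final: 23.7964 /hr


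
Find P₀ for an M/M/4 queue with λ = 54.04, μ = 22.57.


a = λ/μ = 54.04/22.57 = 2.3943; ρ = a/c = 0.5986
Σ_{k=0}^{3} a^k/k! (terms k=0..3) = 1.00000 + 2.39433 + 2.86641 + 2.28771 = 8.54844
Tail: a^4/(4!(1−ρ)) = 32.86511/(24·0.4014) = 3.41136
P₀ = 1/(8.54844 + 3.41136) = 1/11.95980 = 0.083613

Final: 0.083613


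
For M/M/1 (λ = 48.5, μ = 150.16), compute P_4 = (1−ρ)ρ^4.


ρ = 48.5/150.16 = 0.3230
P_n = (1−ρ)·ρ^n = (1 − 0.3230)·0.3230^4 = 0.6770·0.010883 = 0.007368

Final: 0.007368


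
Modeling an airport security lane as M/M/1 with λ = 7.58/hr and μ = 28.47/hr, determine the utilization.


ρ = λ/μ = 7.58/28.47 = 0.2662

Final: 0.2662


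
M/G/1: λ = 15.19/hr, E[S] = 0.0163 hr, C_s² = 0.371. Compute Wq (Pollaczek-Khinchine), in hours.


ρ = λ·E[S] = 15.19·0.0163 = 0.2476
E[S²] = E[S]²(1+C_s²) = 0.0163²·(1+0.371) = 0.0003643
Wq = λ·E[S²]/(2(1−ρ)) = 15.19·0.0003643/(2·0.7524) = 0.003677 hr

Final: 0.003677 hr


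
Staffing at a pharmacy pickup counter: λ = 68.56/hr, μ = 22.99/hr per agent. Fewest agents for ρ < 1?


Stability requires cμ > λ ⇔ c > λ/μ.
λ/μ = 68.56/22.99 = 2.9822
Minimum integer c = ⌊2.9822⌋ + 1 = 3
Check: 3·22.99 = 68.97 > 68.56, while 2·22.99 = 45.98 ≤ 68.56

Final: 3 servers


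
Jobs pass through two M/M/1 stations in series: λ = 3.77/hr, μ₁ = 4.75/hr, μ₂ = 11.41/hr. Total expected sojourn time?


Each node sees arrival rate λ = 3.77/hr (tandem ⇒ throughput preserved).
W₁ = 1/(μ₁−λ) = 1/(4.75−3.77) = 1.02041 hr
W₂ = 1/(μ₂−λ) = 1/(11.41−3.77) = 0.13089 hr
W_total = W₁ + W₂ = 1.02041 + 0.13089 = 1.15130 hr

Final: 1.15130 hr


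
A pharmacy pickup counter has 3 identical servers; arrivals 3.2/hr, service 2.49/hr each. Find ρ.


ρ = λ/(cμ) = 3.2/(3·2.49) = 3.2/7.47 = 0.4284

Final: 0.4284


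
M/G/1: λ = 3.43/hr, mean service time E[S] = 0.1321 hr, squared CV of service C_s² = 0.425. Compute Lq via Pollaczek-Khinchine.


ρ = λ·E[S] = 3.43·0.1321 = 0.4531
Lq = ρ²(1+C_s²)/(2(1−ρ)) = 0.2053·(1+0.425)/(2·0.5469)
= 0.2053·1.4250/1.0938 = 0.26747

Final: 0.26747


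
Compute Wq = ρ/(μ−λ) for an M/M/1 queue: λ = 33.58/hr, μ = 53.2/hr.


ρ = 33.58/53.2 = 0.6312
Wq = ρ/(μ−λ) = 0.6312/(53.2 − 33.58) = 0.6312/19.62 = 0.03217 hr

Final: 0.03217 hr


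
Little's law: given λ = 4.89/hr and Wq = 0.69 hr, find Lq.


Lq = λWq = 4.89·0.69 = 3.3741

Final: 3.3741


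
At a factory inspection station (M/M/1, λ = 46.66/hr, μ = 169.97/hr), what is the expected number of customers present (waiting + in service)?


ρ = λ/μ = 46.66/169.97 = 0.2745
L = ρ/(1−ρ) = 0.2745/(1 − 0.2745) = 0.2745/0.7255 = 0.3784

Final: 0.3784


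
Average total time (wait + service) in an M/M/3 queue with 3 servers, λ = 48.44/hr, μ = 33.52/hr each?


a = 1.4451; ρ = 0.4817; P₀ = 0.224229
Lq = P₀·a^c·ρ/(c!(1−ρ)²) = 0.20224
Wq = Lq/λ = 0.20224/48.44 = 0.004175 hr
W = Wq + 1/μ = 0.004175 + 0.02983 = 0.03401 hr

Final: 0.03401 hr


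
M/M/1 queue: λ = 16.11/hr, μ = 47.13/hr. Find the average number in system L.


ρ = λ/μ = 16.11/47.13 = 0.3418
L = ρ/(1−ρ) = 0.3418/(1 − 0.3418) = 0.3418/0.6582 = 0.5193

Final: 0.5193


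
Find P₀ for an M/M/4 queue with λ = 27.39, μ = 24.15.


a = λ/μ = 27.39/24.15 = 1.1342; ρ = a/c = 0.2835
Σ_{k=0}^{3} a^k/k! (terms k=0..3) = 1.00000 + 1.13416 + 0.64316 + 0.24315 = 3.02047
Tail: a^4/(4!(1−ρ)) = 1.65463/(24·0.7165) = 0.09623
P₀ = 1/(3.02047 + 0.09623) = 1/3.11670 = 0.320852

Final: 0.320852


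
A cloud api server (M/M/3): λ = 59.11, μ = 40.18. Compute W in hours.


a = 1.4711; ρ = 0.4904; P₀ = 0.217652
Lq = P₀·a^c·ρ/(c!(1−ρ)²) = 0.21807
Wq = Lq/λ = 0.21807/59.11 = 0.003689 hr
W = Wq + 1/μ = 0.003689 + 0.02489 = 0.02858 hr

Final: 0.02858 hr


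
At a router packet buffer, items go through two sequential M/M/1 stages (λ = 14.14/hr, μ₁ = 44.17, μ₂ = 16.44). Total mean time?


Each node sees arrival rate λ = 14.14/hr (tandem ⇒ throughput preserved).
W₁ = 1/(μ₁−λ) = 1/(44.17−14.14) = 0.03330 hr
W₂ = 1/(μ₂−λ) = 1/(16.44−14.14) = 0.43478 hr
W_total = W₁ + W₂ = 0.03330 + 0.43478 = 0.46808 hr

Final: 0.46808 hr
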